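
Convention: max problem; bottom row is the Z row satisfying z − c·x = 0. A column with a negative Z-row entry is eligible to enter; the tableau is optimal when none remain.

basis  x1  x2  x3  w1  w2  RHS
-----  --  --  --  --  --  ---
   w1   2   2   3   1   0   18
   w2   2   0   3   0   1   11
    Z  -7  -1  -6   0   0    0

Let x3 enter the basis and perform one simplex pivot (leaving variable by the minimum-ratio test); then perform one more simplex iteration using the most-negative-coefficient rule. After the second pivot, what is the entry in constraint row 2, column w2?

1/2

Ratio test on column x3 — row 1: 18/3 = 6; row 2: 11/3 = 11/3. Minimum is 11/3 at row 2 (w2 leaves); pivot element 3.
Divide row 2 by 3; eliminate column x3 from the other rows.
Second iteration: most negative Z-row entry is -3 in column x1, so x1 enters.
Ratio test on column x1 — row 1: entry 0 ≤ 0; row 2: (11/3)/(2/3) = 11/2. Minimum is 11/2 at row 2 (x3 leaves); pivot element 2/3.
Divide row 2 by 2/3; eliminate column x1 from the other rows.
After both pivots, the entry at constraint row 2, column w2 is 1/2.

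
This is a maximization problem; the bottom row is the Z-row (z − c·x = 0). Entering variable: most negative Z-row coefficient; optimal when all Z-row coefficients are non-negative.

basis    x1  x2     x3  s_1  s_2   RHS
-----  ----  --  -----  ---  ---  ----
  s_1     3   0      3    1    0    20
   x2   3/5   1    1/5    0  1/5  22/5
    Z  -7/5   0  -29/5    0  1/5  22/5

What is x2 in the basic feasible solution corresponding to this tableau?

22/5

x2 is basic (row 2); its value is the RHS of that row, 22/5.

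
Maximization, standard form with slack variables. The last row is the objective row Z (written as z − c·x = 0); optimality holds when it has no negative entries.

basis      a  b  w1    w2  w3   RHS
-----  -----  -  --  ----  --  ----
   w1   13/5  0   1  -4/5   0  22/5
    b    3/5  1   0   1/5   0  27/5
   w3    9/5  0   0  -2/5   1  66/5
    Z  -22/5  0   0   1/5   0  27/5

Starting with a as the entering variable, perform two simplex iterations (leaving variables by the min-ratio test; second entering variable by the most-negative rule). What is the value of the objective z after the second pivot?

Ratio test on column a — row 1: (22/5)/(13/5) = 22/13; row 2: (27/5)/(3/5) = 9; row 3: (66/5)/(9/5) = 22/3. Minimum is 22/13 at row 1 (w1 leaves); pivot element 13/5.
Pivot on row 1; the Z-row RHS becomes 27/5 − (-22/5)·(22/13) = 167/13.
Next entering variable (most negative Z-row entry -15/13): w2.
Ratio test on column w2 — row 1: entry -4/13 ≤ 0; row 2: (57/13)/(5/13) = 57/5; row 3: (132/13)/(2/13) = 66. Minimum is 57/5 at row 2 (b leaves); pivot element 5/13.
After the second pivot the Z-row RHS is 167/13 − (-15/13)·(57/5) = 26.

26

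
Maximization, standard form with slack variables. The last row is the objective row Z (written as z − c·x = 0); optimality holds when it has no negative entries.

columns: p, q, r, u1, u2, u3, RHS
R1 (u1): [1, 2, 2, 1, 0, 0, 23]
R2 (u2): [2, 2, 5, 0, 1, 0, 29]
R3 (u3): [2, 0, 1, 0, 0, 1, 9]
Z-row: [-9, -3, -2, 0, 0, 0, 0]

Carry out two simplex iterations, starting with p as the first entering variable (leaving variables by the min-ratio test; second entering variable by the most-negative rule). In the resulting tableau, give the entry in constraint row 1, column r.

Ratio test on column p — row 1: 23/1 = 23; row 2: 29/2 = 29/2; row 3: 9/2 = 9/2. Minimum is 9/2 at row 3 (u3 leaves); pivot element 2.
Divide row 3 by 2; eliminate column p from the other rows.
Second iteration: most negative Z-row entry is -3 in column q, so q enters.
Ratio test on column q — row 1: (37/2)/2 = 37/4; row 2: 20/2 = 10; row 3: entry 0 ≤ 0. Minimum is 37/4 at row 1 (u1 leaves); pivot element 2.
Divide row 1 by 2; eliminate column q from the other rows.
After both pivots, the entry at constraint row 1, column r is 3/4.

3/4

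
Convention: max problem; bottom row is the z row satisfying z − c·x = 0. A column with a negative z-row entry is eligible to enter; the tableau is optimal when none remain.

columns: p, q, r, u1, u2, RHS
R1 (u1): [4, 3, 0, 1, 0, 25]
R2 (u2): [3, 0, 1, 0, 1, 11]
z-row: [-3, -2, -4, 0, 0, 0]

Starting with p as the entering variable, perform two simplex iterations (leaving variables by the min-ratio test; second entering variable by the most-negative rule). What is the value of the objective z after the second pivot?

Ratio test on column p — row 1: 25/4 = 25/4; row 2: 11/3 = 11/3. Minimum is 11/3 at row 2 (u2 leaves); pivot element 3.
Pivot on row 2; the z-row RHS becomes 0 − (-3)·(11/3) = 11.
Next entering variable (most negative z-row entry -3): r.
Ratio test on column r — row 1: entry -4/3 ≤ 0; row 2: (11/3)/(1/3) = 11. Minimum is 11 at row 2 (p leaves); pivot element 1/3.
After the second pivot the z-row RHS is 11 − (-3)·11 = 44.

44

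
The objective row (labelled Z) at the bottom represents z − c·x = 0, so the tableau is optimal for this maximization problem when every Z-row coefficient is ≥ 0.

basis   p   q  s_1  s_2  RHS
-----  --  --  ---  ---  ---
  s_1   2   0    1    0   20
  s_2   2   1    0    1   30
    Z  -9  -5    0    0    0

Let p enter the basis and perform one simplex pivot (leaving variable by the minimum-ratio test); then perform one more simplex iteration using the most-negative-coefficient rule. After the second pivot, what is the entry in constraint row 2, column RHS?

Ratio test on column p — row 1: 20/2 = 10; row 2: 30/2 = 15. Minimum is 10 at row 1 (s_1 leaves); pivot element 2.
Divide row 1 by 2; eliminate column p from the other rows.
Second iteration: most negative Z-row entry is -5 in column q, so q enters.
Ratio test on column q — row 1: entry 0 ≤ 0; row 2: 10/1 = 10. Minimum is 10 at row 2 (s_2 leaves); pivot element 1.
Divide row 2 by 1; eliminate column q from the other rows.
After both pivots, the entry at constraint row 2, column RHS is 10.

10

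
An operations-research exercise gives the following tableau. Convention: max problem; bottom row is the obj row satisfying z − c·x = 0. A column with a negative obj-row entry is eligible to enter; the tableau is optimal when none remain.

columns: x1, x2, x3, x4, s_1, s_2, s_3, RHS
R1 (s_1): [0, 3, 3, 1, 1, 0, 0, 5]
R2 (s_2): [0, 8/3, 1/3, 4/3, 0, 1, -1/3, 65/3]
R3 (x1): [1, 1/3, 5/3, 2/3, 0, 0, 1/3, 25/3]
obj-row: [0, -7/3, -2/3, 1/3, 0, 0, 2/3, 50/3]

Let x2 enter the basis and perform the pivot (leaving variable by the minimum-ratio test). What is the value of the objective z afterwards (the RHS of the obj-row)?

185/9

Ratio test on column x2 — row 1: 5/3 = 5/3; row 2: (65/3)/(8/3) = 65/8; row 3: (25/3)/(1/3) = 25. Minimum is 5/3 at row 1 (s_1 leaves); pivot element 3.
Pivot on row 1; the obj-row RHS becomes 50/3 − (-7/3)·(5/3) = 185/9.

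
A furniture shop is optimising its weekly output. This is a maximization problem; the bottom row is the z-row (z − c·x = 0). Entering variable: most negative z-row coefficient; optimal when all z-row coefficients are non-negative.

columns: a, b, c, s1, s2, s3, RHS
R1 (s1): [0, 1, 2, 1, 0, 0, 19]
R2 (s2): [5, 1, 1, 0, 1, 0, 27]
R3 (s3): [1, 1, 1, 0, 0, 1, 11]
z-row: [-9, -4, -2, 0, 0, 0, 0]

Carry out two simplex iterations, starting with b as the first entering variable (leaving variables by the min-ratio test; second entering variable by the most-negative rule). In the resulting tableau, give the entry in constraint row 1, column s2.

1/4

Ratio test on column b — row 1: 19/1 = 19; row 2: 27/1 = 27; row 3: 11/1 = 11. Minimum is 11 at row 3 (s3 leaves); pivot element 1.
Divide row 3 by 1; eliminate column b from the other rows.
Second iteration: most negative z-row entry is -5 in column a, so a enters.
Ratio test on column a — row 1: entry -1 ≤ 0; row 2: 16/4 = 4; row 3: 11/1 = 11. Minimum is 4 at row 2 (s2 leaves); pivot element 4.
Divide row 2 by 4; eliminate column a from the other rows.
After both pivots, the entry at constraint row 1, column s2 is 1/4.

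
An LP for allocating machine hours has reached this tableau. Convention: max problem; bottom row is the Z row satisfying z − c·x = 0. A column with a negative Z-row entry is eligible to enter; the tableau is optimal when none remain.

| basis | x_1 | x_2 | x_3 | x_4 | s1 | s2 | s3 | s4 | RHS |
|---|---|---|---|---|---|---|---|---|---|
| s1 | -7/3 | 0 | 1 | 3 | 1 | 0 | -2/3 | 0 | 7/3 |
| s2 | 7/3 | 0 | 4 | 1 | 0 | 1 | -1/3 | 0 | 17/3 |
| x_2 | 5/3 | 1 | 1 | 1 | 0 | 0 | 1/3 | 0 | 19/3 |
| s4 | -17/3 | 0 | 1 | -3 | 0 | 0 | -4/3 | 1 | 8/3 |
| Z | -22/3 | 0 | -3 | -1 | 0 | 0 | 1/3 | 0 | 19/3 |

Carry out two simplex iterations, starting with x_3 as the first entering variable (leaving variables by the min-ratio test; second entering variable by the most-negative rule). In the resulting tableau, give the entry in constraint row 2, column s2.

Ratio test on column x_3 — row 1: (7/3)/1 = 7/3; row 2: (17/3)/4 = 17/12; row 3: (19/3)/1 = 19/3; row 4: (8/3)/1 = 8/3. Minimum is 17/12 at row 2 (s2 leaves); pivot element 4.
Divide row 2 by 4; eliminate column x_3 from the other rows.
Second iteration: most negative Z-row entry is -67/12 in column x_1, so x_1 enters.
Ratio test on column x_1 — row 1: entry -35/12 ≤ 0; row 2: (17/12)/(7/12) = 17/7; row 3: (59/12)/(13/12) = 59/13; row 4: entry -25/4 ≤ 0. Minimum is 17/7 at row 2 (x_3 leaves); pivot element 7/12.
Divide row 2 by 7/12; eliminate column x_1 from the other rows.
After both pivots, the entry at constraint row 2, column s2 is 3/7.

3/7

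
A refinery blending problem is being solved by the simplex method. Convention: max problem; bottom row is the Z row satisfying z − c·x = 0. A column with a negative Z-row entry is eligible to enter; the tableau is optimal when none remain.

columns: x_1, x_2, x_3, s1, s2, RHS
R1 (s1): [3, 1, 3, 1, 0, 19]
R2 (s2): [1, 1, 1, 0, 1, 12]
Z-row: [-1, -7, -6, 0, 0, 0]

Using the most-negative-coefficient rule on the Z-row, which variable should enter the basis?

x_2

Negative Z-row entries: x_1: -1, x_2: -7, x_3: -6.
The most negative is -7 in column x_2, so x_2 enters.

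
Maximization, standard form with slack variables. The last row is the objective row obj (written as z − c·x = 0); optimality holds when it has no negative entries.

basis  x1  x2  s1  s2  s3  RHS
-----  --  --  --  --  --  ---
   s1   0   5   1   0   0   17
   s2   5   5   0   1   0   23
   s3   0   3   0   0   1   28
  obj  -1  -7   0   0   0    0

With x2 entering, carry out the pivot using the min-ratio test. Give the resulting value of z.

Ratio test on column x2 — row 1: 17/5 = 17/5; row 2: 23/5 = 23/5; row 3: 28/3 = 28/3. Minimum is 17/5 at row 1 (s1 leaves); pivot element 5.
Pivot on row 1; the obj-row RHS becomes 0 − (-7)·(17/5) = 119/5.

119/5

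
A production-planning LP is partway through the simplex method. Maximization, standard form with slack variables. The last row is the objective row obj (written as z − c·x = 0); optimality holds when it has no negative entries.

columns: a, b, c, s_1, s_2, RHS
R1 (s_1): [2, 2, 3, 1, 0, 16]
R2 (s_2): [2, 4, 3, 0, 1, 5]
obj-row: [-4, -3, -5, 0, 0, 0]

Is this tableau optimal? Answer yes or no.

no

The obj-row has a negative entry -5 in column c, so it is not optimal.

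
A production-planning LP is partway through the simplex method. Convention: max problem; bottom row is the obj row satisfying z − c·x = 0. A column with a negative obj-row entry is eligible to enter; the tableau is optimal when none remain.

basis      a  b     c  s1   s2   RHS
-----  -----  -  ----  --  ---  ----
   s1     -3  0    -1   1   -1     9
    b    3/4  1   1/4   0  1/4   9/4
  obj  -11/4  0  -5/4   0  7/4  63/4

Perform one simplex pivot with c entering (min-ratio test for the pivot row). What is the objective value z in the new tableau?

Ratio test on column c — row 1: entry -1 ≤ 0; row 2: (9/4)/(1/4) = 9. Minimum is 9 at row 2 (b leaves); pivot element 1/4.
Pivot on row 2; the obj-row RHS becomes 63/4 − (-5/4)·9 = 27.

27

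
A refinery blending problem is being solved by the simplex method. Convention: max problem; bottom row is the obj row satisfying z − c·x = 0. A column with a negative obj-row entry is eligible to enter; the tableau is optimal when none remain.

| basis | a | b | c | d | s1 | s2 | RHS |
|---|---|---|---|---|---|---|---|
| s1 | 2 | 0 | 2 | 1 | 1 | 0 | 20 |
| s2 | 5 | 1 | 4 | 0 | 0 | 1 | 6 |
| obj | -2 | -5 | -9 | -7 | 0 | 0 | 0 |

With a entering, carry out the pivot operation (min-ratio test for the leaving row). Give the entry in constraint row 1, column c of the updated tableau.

2/5

Ratio test on column a — row 1: 20/2 = 10; row 2: 6/5 = 6/5. Minimum is 6/5 at row 2 (s2 leaves); pivot element 5.
Divide row 2 by 5; eliminate column a from the other rows.
Row 1 update in column c: 2 − 2·(4/5) = 2/5.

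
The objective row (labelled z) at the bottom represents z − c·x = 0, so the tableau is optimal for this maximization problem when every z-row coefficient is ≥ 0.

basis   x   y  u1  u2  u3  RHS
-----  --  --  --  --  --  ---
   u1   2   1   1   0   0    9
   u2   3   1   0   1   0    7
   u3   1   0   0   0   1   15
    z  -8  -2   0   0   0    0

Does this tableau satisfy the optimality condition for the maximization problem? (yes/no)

no

The z-row has a negative entry -8 in column x, so it is not optimal.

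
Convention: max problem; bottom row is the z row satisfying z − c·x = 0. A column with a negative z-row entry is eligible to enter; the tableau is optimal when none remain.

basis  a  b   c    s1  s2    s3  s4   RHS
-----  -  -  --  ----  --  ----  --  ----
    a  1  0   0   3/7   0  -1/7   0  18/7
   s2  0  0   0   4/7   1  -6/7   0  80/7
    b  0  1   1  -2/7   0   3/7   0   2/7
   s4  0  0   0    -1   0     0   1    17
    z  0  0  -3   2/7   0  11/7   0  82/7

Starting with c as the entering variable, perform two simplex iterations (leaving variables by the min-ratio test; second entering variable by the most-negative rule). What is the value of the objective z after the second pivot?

Ratio test on column c — row 1: entry 0 ≤ 0; row 2: entry 0 ≤ 0; row 3: (2/7)/1 = 2/7; row 4: entry 0 ≤ 0. Minimum is 2/7 at row 3 (b leaves); pivot element 1.
Pivot on row 3; the z-row RHS becomes 82/7 − (-3)·(2/7) = 88/7.
Next entering variable (most negative z-row entry -4/7): s1.
Ratio test on column s1 — row 1: (18/7)/(3/7) = 6; row 2: (80/7)/(4/7) = 20; row 3: entry -2/7 ≤ 0; row 4: entry -1 ≤ 0. Minimum is 6 at row 1 (a leaves); pivot element 3/7.
After the second pivot the z-row RHS is 88/7 − (-4/7)·6 = 16.

16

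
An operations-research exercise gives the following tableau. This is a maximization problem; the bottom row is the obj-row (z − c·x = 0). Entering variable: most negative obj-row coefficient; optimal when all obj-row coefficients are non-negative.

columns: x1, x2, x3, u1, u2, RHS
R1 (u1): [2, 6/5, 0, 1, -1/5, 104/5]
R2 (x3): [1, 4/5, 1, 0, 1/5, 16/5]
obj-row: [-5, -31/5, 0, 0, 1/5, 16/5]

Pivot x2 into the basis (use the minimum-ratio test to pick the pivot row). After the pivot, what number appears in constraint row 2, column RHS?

4

Ratio test on column x2 — row 1: (104/5)/(6/5) = 52/3; row 2: (16/5)/(4/5) = 4. Minimum is 4 at row 2 (x3 leaves); pivot element 4/5.
Divide row 2 by 4/5; eliminate column x2 from the other rows.
In the new row 2, the RHS entry is the old entry divided by the pivot: (16/5)/(4/5) = 4.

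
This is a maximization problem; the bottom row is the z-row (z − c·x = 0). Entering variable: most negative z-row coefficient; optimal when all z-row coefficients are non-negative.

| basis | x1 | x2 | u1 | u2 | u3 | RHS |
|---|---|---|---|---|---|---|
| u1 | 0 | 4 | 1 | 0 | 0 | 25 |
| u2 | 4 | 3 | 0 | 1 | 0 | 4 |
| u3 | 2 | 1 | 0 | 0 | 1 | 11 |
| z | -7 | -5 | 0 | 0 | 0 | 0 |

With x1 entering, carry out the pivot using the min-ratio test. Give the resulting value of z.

Ratio test on column x1 — row 1: entry 0 ≤ 0; row 2: 4/4 = 1; row 3: 11/2 = 11/2. Minimum is 1 at row 2 (u2 leaves); pivot element 4.
Pivot on row 2; the z-row RHS becomes 0 − (-7)·1 = 7.

7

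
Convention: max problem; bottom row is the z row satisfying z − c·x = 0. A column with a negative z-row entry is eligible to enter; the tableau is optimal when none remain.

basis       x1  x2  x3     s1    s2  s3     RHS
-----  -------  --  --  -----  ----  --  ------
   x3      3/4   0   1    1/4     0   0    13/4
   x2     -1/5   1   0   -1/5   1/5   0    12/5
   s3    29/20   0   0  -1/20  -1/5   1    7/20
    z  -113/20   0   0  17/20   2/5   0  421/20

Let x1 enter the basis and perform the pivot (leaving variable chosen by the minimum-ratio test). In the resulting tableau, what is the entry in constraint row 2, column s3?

Ratio test on column x1 — row 1: (13/4)/(3/4) = 13/3; row 2: entry -1/5 ≤ 0; row 3: (7/20)/(29/20) = 7/29. Minimum is 7/29 at row 3 (s3 leaves); pivot element 29/20.
Divide row 3 by 29/20; eliminate column x1 from the other rows.
Row 2 update in column s3: 0 − (-1/5)·(20/29) = 4/29.

4/29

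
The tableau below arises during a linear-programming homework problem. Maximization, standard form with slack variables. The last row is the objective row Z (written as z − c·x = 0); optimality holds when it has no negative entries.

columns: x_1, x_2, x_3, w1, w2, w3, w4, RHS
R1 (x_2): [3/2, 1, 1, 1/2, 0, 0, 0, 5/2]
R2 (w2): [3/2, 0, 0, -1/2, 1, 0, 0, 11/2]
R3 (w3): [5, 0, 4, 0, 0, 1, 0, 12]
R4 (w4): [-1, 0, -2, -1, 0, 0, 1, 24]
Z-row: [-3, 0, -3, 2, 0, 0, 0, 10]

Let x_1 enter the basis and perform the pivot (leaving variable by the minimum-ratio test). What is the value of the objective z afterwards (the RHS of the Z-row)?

Ratio test on column x_1 — row 1: (5/2)/(3/2) = 5/3; row 2: (11/2)/(3/2) = 11/3; row 3: 12/5 = 12/5; row 4: entry -1 ≤ 0. Minimum is 5/3 at row 1 (x_2 leaves); pivot element 3/2.
Pivot on row 1; the Z-row RHS becomes 10 − (-3)·(5/3) = 15.

15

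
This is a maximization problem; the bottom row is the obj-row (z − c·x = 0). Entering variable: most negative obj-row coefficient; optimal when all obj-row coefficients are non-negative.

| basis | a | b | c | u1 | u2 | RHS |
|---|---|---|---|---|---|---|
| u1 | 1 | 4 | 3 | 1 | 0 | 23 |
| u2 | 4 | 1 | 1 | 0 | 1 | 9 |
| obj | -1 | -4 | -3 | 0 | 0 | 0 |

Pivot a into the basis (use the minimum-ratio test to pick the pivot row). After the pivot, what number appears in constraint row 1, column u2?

Ratio test on column a — row 1: 23/1 = 23; row 2: 9/4 = 9/4. Minimum is 9/4 at row 2 (u2 leaves); pivot element 4.
Divide row 2 by 4; eliminate column a from the other rows.
Row 1 update in column u2: 0 − 1·(1/4) = -1/4.

-1/4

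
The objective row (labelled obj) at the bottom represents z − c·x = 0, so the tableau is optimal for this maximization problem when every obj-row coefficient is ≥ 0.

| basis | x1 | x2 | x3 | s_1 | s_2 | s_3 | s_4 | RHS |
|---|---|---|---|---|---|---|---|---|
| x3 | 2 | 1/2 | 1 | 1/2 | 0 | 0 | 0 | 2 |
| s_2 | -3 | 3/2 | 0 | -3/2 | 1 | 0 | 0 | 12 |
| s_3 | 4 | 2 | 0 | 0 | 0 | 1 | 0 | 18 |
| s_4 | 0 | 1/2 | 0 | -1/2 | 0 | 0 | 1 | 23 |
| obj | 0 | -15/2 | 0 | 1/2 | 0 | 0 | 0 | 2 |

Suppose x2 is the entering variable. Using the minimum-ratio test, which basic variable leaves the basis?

Column x2 entries and ratios — x3: 2/(1/2) = 4; s_2: 12/(3/2) = 8; s_3: 18/2 = 9; s_4: 23/(1/2) = 46.
Smallest ratio is 4 in the row of x3, so x3 leaves.

x3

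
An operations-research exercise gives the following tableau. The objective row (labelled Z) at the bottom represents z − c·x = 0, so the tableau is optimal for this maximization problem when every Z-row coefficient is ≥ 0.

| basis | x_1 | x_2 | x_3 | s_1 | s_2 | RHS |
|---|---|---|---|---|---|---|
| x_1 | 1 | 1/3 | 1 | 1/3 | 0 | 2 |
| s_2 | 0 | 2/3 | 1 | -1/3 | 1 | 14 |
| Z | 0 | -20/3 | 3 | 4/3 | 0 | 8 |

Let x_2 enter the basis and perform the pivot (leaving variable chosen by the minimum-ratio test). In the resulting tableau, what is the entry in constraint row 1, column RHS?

Ratio test on column x_2 — row 1: 2/(1/3) = 6; row 2: 14/(2/3) = 21. Minimum is 6 at row 1 (x_1 leaves); pivot element 1/3.
Divide row 1 by 1/3; eliminate column x_2 from the other rows.
In the new row 1, the RHS entry is the old entry divided by the pivot: 2/(1/3) = 6.

6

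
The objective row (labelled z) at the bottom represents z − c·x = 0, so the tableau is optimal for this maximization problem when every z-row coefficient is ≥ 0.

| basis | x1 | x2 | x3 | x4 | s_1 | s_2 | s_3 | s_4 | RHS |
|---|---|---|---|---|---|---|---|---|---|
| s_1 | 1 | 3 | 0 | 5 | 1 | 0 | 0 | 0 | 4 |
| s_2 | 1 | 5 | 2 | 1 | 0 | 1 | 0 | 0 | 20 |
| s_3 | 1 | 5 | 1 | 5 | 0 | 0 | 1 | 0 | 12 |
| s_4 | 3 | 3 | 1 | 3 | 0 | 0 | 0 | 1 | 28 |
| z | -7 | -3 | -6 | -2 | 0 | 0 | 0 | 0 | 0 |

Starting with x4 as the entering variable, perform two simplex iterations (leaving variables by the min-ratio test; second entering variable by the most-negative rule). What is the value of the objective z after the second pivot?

28

Ratio test on column x4 — row 1: 4/5 = 4/5; row 2: 20/1 = 20; row 3: 12/5 = 12/5; row 4: 28/3 = 28/3. Minimum is 4/5 at row 1 (s_1 leaves); pivot element 5.
Pivot on row 1; the z-row RHS becomes 0 − (-2)·(4/5) = 8/5.
Next entering variable (most negative z-row entry -33/5): x1.
Ratio test on column x1 — row 1: (4/5)/(1/5) = 4; row 2: (96/5)/(4/5) = 24; row 3: entry 0 ≤ 0; row 4: (128/5)/(12/5) = 32/3. Minimum is 4 at row 1 (x4 leaves); pivot element 1/5.
After the second pivot the z-row RHS is 8/5 − (-33/5)·4 = 28.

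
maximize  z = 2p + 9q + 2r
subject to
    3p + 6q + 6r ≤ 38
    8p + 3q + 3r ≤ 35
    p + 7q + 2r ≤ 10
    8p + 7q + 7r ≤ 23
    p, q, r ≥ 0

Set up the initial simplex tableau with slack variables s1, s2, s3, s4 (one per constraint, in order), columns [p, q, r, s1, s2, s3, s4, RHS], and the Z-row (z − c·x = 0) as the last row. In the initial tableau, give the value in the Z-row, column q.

The Z-row carries the negated objective coefficients: the q entry is -9.

-9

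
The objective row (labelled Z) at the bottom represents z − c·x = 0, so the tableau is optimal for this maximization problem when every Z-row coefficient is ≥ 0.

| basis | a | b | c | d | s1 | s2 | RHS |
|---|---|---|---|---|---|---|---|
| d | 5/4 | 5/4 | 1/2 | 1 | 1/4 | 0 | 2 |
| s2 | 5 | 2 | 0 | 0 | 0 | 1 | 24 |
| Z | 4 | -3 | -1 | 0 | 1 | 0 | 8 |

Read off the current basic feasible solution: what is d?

2

d is basic (row 1); its value is the RHS of that row, 2.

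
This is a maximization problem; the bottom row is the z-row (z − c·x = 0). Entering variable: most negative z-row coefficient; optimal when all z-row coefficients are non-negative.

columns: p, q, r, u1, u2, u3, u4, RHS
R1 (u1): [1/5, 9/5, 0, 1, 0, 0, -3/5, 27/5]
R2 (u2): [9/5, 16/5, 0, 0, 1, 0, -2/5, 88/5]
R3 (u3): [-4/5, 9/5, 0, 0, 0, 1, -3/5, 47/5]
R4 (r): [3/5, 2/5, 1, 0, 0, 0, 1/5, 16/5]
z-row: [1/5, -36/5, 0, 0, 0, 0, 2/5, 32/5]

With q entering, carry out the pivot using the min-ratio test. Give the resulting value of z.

28

Ratio test on column q — row 1: (27/5)/(9/5) = 3; row 2: (88/5)/(16/5) = 11/2; row 3: (47/5)/(9/5) = 47/9; row 4: (16/5)/(2/5) = 8. Minimum is 3 at row 1 (u1 leaves); pivot element 9/5.
Pivot on row 1; the z-row RHS becomes 32/5 − (-36/5)·3 = 28.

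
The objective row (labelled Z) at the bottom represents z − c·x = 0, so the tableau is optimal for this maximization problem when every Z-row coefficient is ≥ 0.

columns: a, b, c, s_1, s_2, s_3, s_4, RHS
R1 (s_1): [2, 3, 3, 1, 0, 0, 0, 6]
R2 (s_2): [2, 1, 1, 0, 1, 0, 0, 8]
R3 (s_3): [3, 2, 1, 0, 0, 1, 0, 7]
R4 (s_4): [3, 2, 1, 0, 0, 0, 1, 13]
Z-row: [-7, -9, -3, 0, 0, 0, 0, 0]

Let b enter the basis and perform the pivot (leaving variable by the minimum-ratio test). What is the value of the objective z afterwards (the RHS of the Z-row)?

Ratio test on column b — row 1: 6/3 = 2; row 2: 8/1 = 8; row 3: 7/2 = 7/2; row 4: 13/2 = 13/2. Minimum is 2 at row 1 (s_1 leaves); pivot element 3.
Pivot on row 1; the Z-row RHS becomes 0 − (-9)·2 = 18.

18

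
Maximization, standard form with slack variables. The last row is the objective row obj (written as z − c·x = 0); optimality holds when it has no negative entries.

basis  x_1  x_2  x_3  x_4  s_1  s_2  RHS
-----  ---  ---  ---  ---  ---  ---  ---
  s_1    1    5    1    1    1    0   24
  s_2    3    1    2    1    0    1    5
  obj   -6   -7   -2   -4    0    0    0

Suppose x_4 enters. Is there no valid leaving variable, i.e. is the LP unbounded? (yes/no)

Column x_4 has positive entries in row(s) 1, 2, so the ratio test bounds it — not unbounded.

no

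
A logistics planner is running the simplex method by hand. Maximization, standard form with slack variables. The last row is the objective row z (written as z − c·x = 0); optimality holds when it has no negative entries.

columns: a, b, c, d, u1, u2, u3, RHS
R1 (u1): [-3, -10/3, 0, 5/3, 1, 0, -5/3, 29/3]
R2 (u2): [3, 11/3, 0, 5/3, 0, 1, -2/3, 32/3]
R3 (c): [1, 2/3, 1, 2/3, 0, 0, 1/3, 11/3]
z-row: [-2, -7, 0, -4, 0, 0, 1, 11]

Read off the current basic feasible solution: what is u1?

u1 is basic (row 1); its value is the RHS of that row, 29/3.

29/3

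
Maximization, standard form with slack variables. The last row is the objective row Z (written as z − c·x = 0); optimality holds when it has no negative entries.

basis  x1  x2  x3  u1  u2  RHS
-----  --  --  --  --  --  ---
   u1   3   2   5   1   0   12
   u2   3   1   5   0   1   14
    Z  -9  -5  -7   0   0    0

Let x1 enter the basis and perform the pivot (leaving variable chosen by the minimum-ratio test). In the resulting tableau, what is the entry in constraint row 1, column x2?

Ratio test on column x1 — row 1: 12/3 = 4; row 2: 14/3 = 14/3. Minimum is 4 at row 1 (u1 leaves); pivot element 3.
Divide row 1 by 3; eliminate column x1 from the other rows.
In the new row 1, the x2 entry is the old entry divided by the pivot: 2/3 = 2/3.

2/3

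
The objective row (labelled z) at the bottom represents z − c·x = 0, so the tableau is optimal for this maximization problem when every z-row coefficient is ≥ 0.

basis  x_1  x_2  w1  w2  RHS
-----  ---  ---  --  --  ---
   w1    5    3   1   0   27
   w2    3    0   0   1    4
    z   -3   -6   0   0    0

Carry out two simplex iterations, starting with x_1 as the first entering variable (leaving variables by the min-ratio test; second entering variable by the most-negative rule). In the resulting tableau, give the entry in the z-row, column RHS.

134/3

Ratio test on column x_1 — row 1: 27/5 = 27/5; row 2: 4/3 = 4/3. Minimum is 4/3 at row 2 (w2 leaves); pivot element 3.
Divide row 2 by 3; eliminate column x_1 from the other rows.
Second iteration: most negative z-row entry is -6 in column x_2, so x_2 enters.
Ratio test on column x_2 — row 1: (61/3)/3 = 61/9; row 2: entry 0 ≤ 0. Minimum is 61/9 at row 1 (w1 leaves); pivot element 3.
Divide row 1 by 3; eliminate column x_2 from the other rows.
After both pivots, the entry at the z-row, column RHS is 134/3.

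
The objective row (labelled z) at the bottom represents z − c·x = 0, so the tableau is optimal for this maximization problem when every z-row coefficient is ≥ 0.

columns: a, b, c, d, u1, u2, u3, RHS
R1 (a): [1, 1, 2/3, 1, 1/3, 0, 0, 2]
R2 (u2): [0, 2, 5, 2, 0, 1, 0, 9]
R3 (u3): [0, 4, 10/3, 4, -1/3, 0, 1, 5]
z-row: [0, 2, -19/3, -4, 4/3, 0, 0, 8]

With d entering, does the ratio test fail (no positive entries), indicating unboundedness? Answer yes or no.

no

Column d has positive entries in row(s) 1, 2, 3, so the ratio test bounds it — not unbounded.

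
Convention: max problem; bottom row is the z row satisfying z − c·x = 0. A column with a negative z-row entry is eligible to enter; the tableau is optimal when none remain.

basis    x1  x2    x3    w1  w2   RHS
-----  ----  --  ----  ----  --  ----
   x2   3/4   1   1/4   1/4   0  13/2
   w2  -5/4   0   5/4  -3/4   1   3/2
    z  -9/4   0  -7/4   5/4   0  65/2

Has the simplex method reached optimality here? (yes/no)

The z-row has a negative entry -9/4 in column x1, so it is not optimal.

no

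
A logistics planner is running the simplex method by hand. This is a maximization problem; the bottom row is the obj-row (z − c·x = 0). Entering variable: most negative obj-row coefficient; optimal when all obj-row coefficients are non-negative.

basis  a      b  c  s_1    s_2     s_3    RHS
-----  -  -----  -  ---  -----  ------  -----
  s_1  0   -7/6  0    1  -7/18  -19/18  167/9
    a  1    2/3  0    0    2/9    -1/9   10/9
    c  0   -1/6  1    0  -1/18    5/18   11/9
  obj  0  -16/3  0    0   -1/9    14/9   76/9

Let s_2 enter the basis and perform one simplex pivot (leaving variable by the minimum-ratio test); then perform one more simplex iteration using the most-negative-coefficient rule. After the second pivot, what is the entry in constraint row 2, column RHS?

Ratio test on column s_2 — row 1: entry -7/18 ≤ 0; row 2: (10/9)/(2/9) = 5; row 3: entry -1/18 ≤ 0. Minimum is 5 at row 2 (a leaves); pivot element 2/9.
Divide row 2 by 2/9; eliminate column s_2 from the other rows.
Second iteration: most negative obj-row entry is -5 in column b, so b enters.
Ratio test on column b — row 1: entry 0 ≤ 0; row 2: 5/3 = 5/3; row 3: entry 0 ≤ 0. Minimum is 5/3 at row 2 (s_2 leaves); pivot element 3.
Divide row 2 by 3; eliminate column b from the other rows.
After both pivots, the entry at constraint row 2, column RHS is 5/3.

5/3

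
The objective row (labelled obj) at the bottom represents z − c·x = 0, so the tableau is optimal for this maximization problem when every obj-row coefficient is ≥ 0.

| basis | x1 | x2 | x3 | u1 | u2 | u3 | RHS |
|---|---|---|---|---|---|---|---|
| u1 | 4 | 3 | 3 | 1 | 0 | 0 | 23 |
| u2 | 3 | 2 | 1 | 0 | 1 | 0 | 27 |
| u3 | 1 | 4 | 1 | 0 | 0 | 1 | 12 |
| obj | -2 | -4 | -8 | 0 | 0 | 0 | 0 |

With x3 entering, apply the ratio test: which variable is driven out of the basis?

Column x3 entries and ratios — u1: 23/3 = 23/3; u2: 27/1 = 27; u3: 12/1 = 12.
Smallest ratio is 23/3 in the row of u1, so u1 leaves.

u1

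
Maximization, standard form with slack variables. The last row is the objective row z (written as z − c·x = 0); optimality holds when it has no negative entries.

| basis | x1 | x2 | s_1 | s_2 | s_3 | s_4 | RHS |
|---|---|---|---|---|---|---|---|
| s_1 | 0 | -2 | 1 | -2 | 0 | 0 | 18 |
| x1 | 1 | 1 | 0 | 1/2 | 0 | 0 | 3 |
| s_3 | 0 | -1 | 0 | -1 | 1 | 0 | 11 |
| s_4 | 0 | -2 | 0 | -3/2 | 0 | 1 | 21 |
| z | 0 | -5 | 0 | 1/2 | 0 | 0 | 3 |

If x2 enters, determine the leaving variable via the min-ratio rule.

Column x2 entries and ratios — s_1: -2 ≤ 0, skip; x1: 3/1 = 3; s_3: -1 ≤ 0, skip; s_4: -2 ≤ 0, skip.
Smallest ratio is 3 in the row of x1, so x1 leaves.

x1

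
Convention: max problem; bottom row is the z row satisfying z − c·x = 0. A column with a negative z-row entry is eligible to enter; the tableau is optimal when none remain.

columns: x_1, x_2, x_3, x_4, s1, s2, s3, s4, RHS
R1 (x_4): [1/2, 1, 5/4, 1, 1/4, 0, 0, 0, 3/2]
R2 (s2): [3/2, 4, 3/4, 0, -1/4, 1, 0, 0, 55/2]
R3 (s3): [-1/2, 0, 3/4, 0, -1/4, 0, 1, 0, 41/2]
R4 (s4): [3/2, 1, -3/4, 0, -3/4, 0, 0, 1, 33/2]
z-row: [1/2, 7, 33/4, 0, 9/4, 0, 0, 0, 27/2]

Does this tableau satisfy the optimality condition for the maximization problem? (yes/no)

Every z-row coefficient is ≥ 0, so the tableau is optimal.

yes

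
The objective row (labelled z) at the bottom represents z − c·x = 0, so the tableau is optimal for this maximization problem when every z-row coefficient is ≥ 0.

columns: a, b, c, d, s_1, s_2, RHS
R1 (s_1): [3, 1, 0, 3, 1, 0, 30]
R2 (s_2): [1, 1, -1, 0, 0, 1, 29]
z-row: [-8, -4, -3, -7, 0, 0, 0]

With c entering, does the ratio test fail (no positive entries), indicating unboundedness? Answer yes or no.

yes

Every constraint-row entry in column c is ≤ 0, so increasing c is unbounded.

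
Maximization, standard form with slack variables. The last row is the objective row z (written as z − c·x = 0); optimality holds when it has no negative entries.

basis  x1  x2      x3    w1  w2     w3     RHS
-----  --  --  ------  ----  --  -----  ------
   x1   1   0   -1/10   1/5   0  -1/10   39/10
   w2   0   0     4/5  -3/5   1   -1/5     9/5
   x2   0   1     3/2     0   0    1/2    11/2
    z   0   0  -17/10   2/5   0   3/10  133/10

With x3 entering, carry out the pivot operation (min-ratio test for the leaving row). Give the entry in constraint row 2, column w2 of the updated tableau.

Ratio test on column x3 — row 1: entry -1/10 ≤ 0; row 2: (9/5)/(4/5) = 9/4; row 3: (11/2)/(3/2) = 11/3. Minimum is 9/4 at row 2 (w2 leaves); pivot element 4/5.
Divide row 2 by 4/5; eliminate column x3 from the other rows.
In the new row 2, the w2 entry is the old entry divided by the pivot: 1/(4/5) = 5/4.

5/4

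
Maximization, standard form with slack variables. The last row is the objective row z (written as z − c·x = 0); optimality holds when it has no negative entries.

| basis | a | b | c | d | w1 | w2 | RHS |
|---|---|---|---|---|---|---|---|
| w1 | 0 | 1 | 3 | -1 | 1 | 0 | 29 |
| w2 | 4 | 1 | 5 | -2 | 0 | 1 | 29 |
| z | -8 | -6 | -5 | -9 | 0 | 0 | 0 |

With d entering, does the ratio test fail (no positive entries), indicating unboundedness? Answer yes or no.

yes

Every constraint-row entry in column d is ≤ 0, so increasing d is unbounded.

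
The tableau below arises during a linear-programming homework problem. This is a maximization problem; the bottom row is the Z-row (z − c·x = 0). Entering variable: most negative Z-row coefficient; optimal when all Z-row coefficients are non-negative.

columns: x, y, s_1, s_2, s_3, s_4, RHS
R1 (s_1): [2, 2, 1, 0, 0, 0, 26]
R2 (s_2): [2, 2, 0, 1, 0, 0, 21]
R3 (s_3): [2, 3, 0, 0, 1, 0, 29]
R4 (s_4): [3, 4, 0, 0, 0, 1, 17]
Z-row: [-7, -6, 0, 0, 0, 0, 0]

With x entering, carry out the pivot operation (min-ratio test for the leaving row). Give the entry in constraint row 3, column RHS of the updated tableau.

Ratio test on column x — row 1: 26/2 = 13; row 2: 21/2 = 21/2; row 3: 29/2 = 29/2; row 4: 17/3 = 17/3. Minimum is 17/3 at row 4 (s_4 leaves); pivot element 3.
Divide row 4 by 3; eliminate column x from the other rows.
Row 3 update in column RHS: 29 − 2·(17/3) = 53/3.

53/3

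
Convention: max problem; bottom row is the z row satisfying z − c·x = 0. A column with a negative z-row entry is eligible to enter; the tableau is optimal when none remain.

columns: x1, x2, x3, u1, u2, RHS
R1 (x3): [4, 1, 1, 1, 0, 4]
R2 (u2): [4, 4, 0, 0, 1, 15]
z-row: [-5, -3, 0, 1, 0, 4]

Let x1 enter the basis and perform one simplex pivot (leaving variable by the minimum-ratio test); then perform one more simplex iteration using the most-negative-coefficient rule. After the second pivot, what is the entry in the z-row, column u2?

Ratio test on column x1 — row 1: 4/4 = 1; row 2: 15/4 = 15/4. Minimum is 1 at row 1 (x3 leaves); pivot element 4.
Divide row 1 by 4; eliminate column x1 from the other rows.
Second iteration: most negative z-row entry is -7/4 in column x2, so x2 enters.
Ratio test on column x2 — row 1: 1/(1/4) = 4; row 2: 11/3 = 11/3. Minimum is 11/3 at row 2 (u2 leaves); pivot element 3.
Divide row 2 by 3; eliminate column x2 from the other rows.
After both pivots, the entry at the z-row, column u2 is 7/12.

7/12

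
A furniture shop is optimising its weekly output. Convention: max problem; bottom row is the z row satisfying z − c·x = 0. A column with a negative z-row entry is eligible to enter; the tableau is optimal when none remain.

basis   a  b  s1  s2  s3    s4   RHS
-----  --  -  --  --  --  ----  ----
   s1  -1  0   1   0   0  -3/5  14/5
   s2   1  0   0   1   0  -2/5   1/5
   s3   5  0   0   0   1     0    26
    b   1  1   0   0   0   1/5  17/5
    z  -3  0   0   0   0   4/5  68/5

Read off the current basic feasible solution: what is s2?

1/5

s2 is basic (row 2); its value is the RHS of that row, 1/5.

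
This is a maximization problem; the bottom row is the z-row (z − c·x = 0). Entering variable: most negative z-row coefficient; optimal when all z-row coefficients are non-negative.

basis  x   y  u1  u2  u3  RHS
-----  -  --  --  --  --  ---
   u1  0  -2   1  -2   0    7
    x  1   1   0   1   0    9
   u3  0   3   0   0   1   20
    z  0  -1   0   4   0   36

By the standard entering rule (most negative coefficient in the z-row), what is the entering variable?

y

Negative z-row entries: y: -1.
The most negative is -1 in column y, so y enters.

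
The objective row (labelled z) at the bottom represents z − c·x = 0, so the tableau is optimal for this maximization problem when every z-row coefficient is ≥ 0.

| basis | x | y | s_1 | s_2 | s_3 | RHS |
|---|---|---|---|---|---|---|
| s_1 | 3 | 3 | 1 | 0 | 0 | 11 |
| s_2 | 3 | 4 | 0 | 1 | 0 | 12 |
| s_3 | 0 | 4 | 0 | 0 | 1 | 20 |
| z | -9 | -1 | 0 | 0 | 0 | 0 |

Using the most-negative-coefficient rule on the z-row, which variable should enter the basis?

Negative z-row entries: x: -9, y: -1.
The most negative is -9 in column x, so x enters.

x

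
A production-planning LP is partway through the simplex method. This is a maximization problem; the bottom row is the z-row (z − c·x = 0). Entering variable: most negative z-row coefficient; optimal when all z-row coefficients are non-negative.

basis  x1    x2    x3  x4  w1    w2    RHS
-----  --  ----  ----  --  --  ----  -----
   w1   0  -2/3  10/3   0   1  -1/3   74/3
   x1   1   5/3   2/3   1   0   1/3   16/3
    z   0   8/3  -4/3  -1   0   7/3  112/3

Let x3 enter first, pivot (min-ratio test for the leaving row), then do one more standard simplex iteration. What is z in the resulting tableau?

Ratio test on column x3 — row 1: (74/3)/(10/3) = 37/5; row 2: (16/3)/(2/3) = 8. Minimum is 37/5 at row 1 (w1 leaves); pivot element 10/3.
Pivot on row 1; the z-row RHS becomes 112/3 − (-4/3)·(37/5) = 236/5.
Next entering variable (most negative z-row entry -1): x4.
Ratio test on column x4 — row 1: entry 0 ≤ 0; row 2: (2/5)/1 = 2/5. Minimum is 2/5 at row 2 (x1 leaves); pivot element 1.
After the second pivot the z-row RHS is 236/5 − (-1)·(2/5) = 238/5.

238/5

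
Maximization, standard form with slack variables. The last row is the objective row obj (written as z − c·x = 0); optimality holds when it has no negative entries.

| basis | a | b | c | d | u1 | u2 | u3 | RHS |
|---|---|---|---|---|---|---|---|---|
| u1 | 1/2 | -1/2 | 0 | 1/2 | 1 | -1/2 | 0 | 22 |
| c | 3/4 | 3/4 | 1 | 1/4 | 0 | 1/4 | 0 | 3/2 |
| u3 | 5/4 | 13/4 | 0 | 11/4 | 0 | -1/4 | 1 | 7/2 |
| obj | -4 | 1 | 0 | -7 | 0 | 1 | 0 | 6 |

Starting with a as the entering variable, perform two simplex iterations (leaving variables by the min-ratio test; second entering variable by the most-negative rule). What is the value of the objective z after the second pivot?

Ratio test on column a — row 1: 22/(1/2) = 44; row 2: (3/2)/(3/4) = 2; row 3: (7/2)/(5/4) = 14/5. Minimum is 2 at row 2 (c leaves); pivot element 3/4.
Pivot on row 2; the obj-row RHS becomes 6 − (-4)·2 = 14.
Next entering variable (most negative obj-row entry -17/3): d.
Ratio test on column d — row 1: 21/(1/3) = 63; row 2: 2/(1/3) = 6; row 3: 1/(7/3) = 3/7. Minimum is 3/7 at row 3 (u3 leaves); pivot element 7/3.
After the second pivot the obj-row RHS is 14 − (-17/3)·(3/7) = 115/7.

115/7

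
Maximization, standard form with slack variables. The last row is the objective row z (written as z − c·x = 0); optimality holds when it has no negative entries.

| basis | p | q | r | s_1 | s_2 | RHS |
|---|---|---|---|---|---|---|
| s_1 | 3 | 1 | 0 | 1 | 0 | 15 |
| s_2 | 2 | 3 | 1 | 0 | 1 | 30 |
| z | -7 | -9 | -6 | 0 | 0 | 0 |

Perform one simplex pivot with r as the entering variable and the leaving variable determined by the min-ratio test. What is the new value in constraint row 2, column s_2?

1

Ratio test on column r — row 1: entry 0 ≤ 0; row 2: 30/1 = 30. Minimum is 30 at row 2 (s_2 leaves); pivot element 1.
Divide row 2 by 1; eliminate column r from the other rows.
In the new row 2, the s_2 entry is the old entry divided by the pivot: 1/1 = 1.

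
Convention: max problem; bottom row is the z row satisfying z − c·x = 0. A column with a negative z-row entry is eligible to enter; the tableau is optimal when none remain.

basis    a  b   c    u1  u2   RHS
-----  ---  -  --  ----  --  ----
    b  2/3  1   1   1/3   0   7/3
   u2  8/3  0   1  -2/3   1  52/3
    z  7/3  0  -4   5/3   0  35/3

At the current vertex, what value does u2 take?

u2 is basic (row 2); its value is the RHS of that row, 52/3.

52/3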